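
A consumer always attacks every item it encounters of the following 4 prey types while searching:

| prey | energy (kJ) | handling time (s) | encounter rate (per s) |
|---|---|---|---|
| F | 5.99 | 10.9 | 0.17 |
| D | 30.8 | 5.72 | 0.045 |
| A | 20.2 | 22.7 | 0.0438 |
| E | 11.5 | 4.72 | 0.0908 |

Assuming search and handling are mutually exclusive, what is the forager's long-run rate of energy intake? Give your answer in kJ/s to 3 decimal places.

Energy encountered per unit search time: 0.17×5.99 + 0.045×30.8 + 0.0438×20.2 + 0.0908×11.5 = 4.333 kJ/s.
Handling time per unit search time: 0.17×10.9 + 0.045×5.72 + 0.0438×22.7 + 0.0908×4.72 = 3.533.
Rate = 4.333/(1 + 3.533) = 0.9559 kJ/s.

0.956 kJ/s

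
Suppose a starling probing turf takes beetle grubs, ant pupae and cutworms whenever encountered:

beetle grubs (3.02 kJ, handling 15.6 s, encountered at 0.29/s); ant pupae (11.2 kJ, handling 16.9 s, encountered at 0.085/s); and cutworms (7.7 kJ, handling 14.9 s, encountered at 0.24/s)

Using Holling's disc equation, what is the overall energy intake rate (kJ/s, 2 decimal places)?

Energy encountered per unit search time: 0.29×3.02 + 0.085×11.2 + 0.24×7.7 = 3.676 kJ/s.
Handling time per unit search time: 0.29×15.6 + 0.085×16.9 + 0.24×14.9 = 9.537.
Rate = 3.676/(1 + 9.537) = 0.3489 kJ/s.

0.35 kJ/s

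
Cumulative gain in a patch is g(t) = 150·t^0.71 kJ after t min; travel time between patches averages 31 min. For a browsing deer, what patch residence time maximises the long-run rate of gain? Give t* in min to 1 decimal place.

75.9 min

By the marginal value theorem, leave when the instantaneous gain rate g'(t) equals the habitat-wide average g(t)/(T + t).
g'(t) = 0.71·150·t^-0.29. Setting 0.71·150·t^-0.29 = 150·t^0.71/(31+t) gives 0.71(31+t) = t, so 0.29·t = 0.71×31.
t* = 0.71×31/0.29 = 75.9 min.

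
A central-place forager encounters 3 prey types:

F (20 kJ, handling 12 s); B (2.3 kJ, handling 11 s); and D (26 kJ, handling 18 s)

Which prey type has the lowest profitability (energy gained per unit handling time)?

B

Profitability E/h (kJ/s): F = 20/12 = 1.67, B = 2.3/11 = 0.209, D = 26/18 = 1.44.
Ranked: F > D > B.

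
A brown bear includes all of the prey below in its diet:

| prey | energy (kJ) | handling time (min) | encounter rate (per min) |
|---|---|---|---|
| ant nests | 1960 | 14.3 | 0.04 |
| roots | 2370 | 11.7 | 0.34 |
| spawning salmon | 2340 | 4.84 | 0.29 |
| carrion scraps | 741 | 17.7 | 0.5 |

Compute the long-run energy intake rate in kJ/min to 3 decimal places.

122.333 kJ/min

R = Σλ_iE_i / (1 + Σλ_ih_i)
Numerator: 0.04×1960 + 0.34×2370 + 0.29×2340 + 0.5×741 = 1933
Denominator: 1 + 0.04×14.3 + 0.34×11.7 + 0.29×4.84 + 0.5×17.7 = 15.8
R = 1933/15.8 = 122.3 kJ/min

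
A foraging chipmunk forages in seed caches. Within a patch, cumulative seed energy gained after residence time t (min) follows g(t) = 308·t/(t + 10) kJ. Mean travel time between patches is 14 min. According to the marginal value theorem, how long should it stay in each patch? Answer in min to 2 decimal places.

Optimal t* satisfies g'(t*) = g(t*)/(T + t*).
g'(t) = 308·10/(t + 10)². Setting 308·10/(t+10)² = 308t/[(t+10)(14+t)] gives 10(14+t) = t(t+10), so t² = 10×14 = 140.
t* = √140 = 11.83 min.

11.83 min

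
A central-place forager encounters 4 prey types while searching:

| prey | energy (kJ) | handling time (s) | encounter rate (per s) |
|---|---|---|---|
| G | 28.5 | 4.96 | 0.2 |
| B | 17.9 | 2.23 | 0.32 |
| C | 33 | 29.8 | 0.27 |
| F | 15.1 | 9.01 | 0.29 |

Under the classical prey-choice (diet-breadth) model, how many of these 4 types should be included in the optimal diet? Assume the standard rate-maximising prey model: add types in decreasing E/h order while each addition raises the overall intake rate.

Profitabilities (E/h, kJ/s): B 8.03, G 5.75, F 1.68, C 1.11. Add prey in this order while the next type's profitability exceeds the intake rate on those already taken.
Rate on top 1: 3.343. G: 5.75 > 3.343 → include.
Rate on top 2: 4.224. F: 1.68 < 4.224 → exclude; stop.
Optimal diet: B, G — 2 of 4 types.

2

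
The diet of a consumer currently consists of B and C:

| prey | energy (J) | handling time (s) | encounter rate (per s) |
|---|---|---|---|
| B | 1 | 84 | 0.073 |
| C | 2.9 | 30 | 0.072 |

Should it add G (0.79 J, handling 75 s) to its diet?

Current rate: (0.073×1 + 0.072×2.9)/(1 + 0.073×84 + 0.072×30) = 0.03033 J/s.
G: E/h = 0.79/75 = 0.01053 J/s.
0.01053 < 0.03033, so adding G would lower the average — exclude it.

No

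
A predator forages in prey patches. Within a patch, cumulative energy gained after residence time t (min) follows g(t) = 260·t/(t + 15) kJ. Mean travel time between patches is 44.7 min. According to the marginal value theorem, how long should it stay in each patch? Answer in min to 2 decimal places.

25.89 min

Optimal t* satisfies g'(t*) = g(t*)/(T + t*).
g'(t) = 260·15/(t + 15)². Setting 260·15/(t+15)² = 260t/[(t+15)(44.7+t)] gives 15(44.7+t) = t(t+15), so t² = 15×44.7 = 670.5.
t* = √670.5 = 25.89 min.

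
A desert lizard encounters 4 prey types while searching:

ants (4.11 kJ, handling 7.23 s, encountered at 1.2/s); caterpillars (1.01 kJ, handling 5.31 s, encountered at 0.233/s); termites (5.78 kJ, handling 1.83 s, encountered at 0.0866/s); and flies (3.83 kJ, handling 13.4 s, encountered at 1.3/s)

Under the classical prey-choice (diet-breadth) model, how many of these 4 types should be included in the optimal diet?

2

Rank by E/h (kJ/s): termites 3.16, ants 0.568, flies 0.286, caterpillars 0.19. Include each in turn until the next type's E/h falls below the running intake rate.
Rate on top 1: 0.4321. ants: 0.568 > 0.4321 → include.
Rate on top 2: 0.5524. flies: 0.286 < 0.5524 → exclude; stop.
Optimal diet: termites, ants — 2 of 4 types.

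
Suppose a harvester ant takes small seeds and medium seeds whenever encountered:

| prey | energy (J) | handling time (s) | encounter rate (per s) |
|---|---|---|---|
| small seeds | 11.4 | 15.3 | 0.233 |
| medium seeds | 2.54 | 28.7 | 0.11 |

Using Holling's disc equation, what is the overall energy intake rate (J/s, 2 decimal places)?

0.38 J/s

Energy encountered per unit search time: 0.233×11.4 + 0.11×2.54 = 2.936 J/s.
Handling time per unit search time: 0.233×15.3 + 0.11×28.7 = 6.722.
Rate = 2.936/(1 + 6.722) = 0.3802 J/s.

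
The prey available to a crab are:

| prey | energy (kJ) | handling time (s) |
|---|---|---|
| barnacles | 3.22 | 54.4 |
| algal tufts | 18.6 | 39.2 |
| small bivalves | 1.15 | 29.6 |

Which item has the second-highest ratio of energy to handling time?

Profitability E/h (kJ/s): barnacles = 3.22/54.4 = 0.0592, algal tufts = 18.6/39.2 = 0.474, small bivalves = 1.15/29.6 = 0.0389.
Ranked: algal tufts > barnacles > small bivalves.

barnacles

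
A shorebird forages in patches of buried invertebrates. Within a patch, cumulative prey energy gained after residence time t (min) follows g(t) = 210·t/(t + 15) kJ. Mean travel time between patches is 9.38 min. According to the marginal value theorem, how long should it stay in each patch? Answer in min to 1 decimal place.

Optimal t* satisfies g'(t*) = g(t*)/(T + t*).
g'(t) = 210·15/(t + 15)². Setting 210·15/(t+15)² = 210t/[(t+15)(9.38+t)] gives 15(9.38+t) = t(t+15), so t² = 15×9.38 = 140.7.
t* = √140.7 = 11.86 min.

11.9 min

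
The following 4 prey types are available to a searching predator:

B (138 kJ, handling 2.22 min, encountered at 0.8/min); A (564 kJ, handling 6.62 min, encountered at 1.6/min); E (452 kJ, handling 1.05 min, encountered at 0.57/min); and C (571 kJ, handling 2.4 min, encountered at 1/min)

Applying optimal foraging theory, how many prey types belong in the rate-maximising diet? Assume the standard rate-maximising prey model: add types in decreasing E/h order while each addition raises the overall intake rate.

E/h in descending order: E 430, C 238, A 85.2, B 62.2 kJ/min. The optimal diet is the largest prefix of this list for which every included type satisfies E_i/h_i > R on the types above it.
Rate on top 1: 161.2. C: 238 > 161.2 → include.
Rate on top 2: 207.2. A: 85.2 < 207.2 → exclude; stop.
Optimal diet: E, C — 2 of 4 types.

2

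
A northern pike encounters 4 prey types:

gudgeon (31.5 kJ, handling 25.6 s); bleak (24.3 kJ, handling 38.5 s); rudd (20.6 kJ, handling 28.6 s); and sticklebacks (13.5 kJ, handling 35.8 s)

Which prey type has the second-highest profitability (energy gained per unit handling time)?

rudd

In descending order of E/h:
gudgeon: 31.5/25.6 = 1.23 kJ/s
rudd: 20.6/28.6 = 0.72 kJ/s
bleak: 24.3/38.5 = 0.631 kJ/s
sticklebacks: 13.5/35.8 = 0.377 kJ/s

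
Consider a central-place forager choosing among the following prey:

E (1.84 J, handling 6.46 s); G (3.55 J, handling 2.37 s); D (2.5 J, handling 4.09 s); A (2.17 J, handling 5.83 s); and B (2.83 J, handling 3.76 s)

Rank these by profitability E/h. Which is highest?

Profitability E/h (J/s): E = 1.84/6.46 = 0.285, G = 3.55/2.37 = 1.5, D = 2.5/4.09 = 0.611, A = 2.17/5.83 = 0.372, B = 2.83/3.76 = 0.753.
Ranked: G > B > D > A > E.

G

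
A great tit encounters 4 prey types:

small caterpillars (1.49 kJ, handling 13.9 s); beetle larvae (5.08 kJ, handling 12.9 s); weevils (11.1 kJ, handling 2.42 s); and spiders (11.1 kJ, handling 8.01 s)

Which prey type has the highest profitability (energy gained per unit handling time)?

In descending order of E/h:
weevils: 11.1/2.42 = 4.59 kJ/s
spiders: 11.1/8.01 = 1.39 kJ/s
beetle larvae: 5.08/12.9 = 0.394 kJ/s
small caterpillars: 1.49/13.9 = 0.107 kJ/s

weevils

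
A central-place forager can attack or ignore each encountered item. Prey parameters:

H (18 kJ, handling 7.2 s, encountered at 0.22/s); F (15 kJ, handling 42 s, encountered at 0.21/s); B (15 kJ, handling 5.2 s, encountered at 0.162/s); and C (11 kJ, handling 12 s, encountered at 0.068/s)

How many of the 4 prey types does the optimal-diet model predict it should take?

Rank by E/h (kJ/s): B 2.88, H 2.5, C 0.917, F 0.357. Include each in turn until the next type's E/h falls below the running intake rate.
Rate on top 1: 1.319. H: 2.5 > 1.319 → include.
Rate on top 2: 1.865. C: 0.917 < 1.865 → exclude; stop.
Optimal diet: B, H — 2 of 4 types.

2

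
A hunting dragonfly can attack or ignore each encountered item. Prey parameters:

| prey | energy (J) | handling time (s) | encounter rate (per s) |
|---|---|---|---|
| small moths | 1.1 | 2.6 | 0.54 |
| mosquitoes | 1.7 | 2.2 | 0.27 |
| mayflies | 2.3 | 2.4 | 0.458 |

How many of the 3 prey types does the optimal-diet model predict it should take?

E/h in descending order: mayflies 0.958, mosquitoes 0.773, small moths 0.423 J/s. The optimal diet is the largest prefix of this list for which every included type satisfies E_i/h_i > R on the types above it.
Rate on top 1: 0.5018. mosquitoes: 0.773 > 0.5018 → include.
Rate on top 2: 0.5616. small moths: 0.423 < 0.5616 → exclude; stop.
Optimal diet: mayflies, mosquitoes — 2 of 3 types.

2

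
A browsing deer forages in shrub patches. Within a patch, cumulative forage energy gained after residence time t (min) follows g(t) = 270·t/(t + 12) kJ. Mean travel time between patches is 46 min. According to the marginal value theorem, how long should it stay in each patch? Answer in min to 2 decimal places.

Optimal t* satisfies g'(t*) = g(t*)/(T + t*).
g'(t) = 270·12/(t + 12)². Setting 270·12/(t+12)² = 270t/[(t+12)(46+t)] gives 12(46+t) = t(t+12), so t² = 12×46 = 552.
t* = √552 = 23.49 min.

23.49 min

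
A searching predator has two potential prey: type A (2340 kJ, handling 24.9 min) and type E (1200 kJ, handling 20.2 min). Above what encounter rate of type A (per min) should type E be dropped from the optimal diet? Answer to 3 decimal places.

0.069 per min

The zero-one rule: include type E iff E₂/h₂ > λE₁/(1+λh₁). Equality gives the switch point.
λE₁h₂ = E₂ + λE₂h₁ ⇒ λ = E₂/(E₁h₂ − E₂h₁) = 1200/(4.727e+04 − 2.988e+04) = 0.06901 per min.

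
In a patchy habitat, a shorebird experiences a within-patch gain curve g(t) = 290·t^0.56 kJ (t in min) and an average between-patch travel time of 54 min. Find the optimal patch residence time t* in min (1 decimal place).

Maximise g(t)/(T+t): set derivative to zero → g'(t)(T+t) = g(t).
g'(t) = 0.56·290·t^-0.44. Setting 0.56·290·t^-0.44 = 290·t^0.56/(54+t) gives 0.56(54+t) = t, so 0.44·t = 0.56×54.
t* = 0.56×54/0.44 = 68.73 min.

68.7 min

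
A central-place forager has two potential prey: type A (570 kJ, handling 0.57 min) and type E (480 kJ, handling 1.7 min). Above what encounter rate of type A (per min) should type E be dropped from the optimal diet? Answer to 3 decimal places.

0.690 per min

At the threshold, the rate on type A alone equals the profitability of type E: λ·570/(1 + λ·0.57) = 480/1.7 = 282.4.
Rearranging, λ(570 − 282.4×0.57) = 282.4, so λ = 282.4/409.1 = 0.6903 per min.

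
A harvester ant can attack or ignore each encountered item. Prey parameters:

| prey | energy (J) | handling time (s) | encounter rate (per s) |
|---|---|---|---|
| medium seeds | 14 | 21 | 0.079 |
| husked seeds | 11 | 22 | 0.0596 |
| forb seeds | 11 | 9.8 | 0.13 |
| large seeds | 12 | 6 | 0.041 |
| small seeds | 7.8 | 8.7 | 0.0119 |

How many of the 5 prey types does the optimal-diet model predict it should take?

3

Profitabilities (E/h, J/s): large seeds 2, forb seeds 1.12, small seeds 0.897, medium seeds 0.667, husked seeds 0.5. Add prey in this order while the next type's profitability exceeds the intake rate on those already taken.
Rate on top 1: 0.3949. forb seeds: 1.12 > 0.3949 → include.
Rate on top 2: 0.7627. small seeds: 0.897 > 0.7627 → include.
Rate on top 3: 0.768. medium seeds: 0.667 < 0.768 → exclude; stop.
Optimal diet: large seeds, forb seeds, small seeds — 3 of 5 types.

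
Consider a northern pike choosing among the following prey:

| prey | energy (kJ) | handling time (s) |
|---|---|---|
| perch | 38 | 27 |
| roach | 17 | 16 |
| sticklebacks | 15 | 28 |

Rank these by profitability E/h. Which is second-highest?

Profitability E/h (kJ/s): perch = 38/27 = 1.41, roach = 17/16 = 1.06, sticklebacks = 15/28 = 0.536.
Ranked: perch > roach > sticklebacks.

roach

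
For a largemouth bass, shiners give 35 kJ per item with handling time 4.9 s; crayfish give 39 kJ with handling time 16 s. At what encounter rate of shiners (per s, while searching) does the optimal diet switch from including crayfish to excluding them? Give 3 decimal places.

Drop crayfish once their profitability E₂/h₂ falls below the rate achievable on shiners alone: E₂/h₂ = λE₁/(1 + λh₁).
Solve for λ: λE₁h₂ = E₂(1 + λh₁) → λ(E₁h₂ − E₂h₁) = E₂ → λ = E₂/(E₁h₂ − E₂h₁).
λ = 39/(35×16 − 39×4.9) = 39/368.9 = 0.1057 per s.

0.106 per s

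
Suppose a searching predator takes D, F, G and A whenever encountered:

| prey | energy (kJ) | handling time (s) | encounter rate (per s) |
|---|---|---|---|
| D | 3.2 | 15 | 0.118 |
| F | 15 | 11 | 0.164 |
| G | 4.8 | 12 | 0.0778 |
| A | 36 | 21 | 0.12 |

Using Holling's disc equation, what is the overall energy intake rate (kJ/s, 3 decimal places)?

0.938 kJ/s

R = Σλ_iE_i / (1 + Σλ_ih_i)
Numerator: 0.118×3.2 + 0.164×15 + 0.0778×4.8 + 0.12×36 = 7.531
Denominator: 1 + 0.118×15 + 0.164×11 + 0.0778×12 + 0.12×21 = 8.028
R = 7.531/8.028 = 0.9381 kJ/s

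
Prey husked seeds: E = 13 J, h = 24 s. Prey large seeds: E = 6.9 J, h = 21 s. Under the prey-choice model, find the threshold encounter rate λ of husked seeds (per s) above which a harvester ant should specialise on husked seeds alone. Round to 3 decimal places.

0.064 per s

At the threshold, the rate on husked seeds alone equals the profitability of large seeds: λ·13/(1 + λ·24) = 6.9/21 = 0.3286.
Rearranging, λ(13 − 0.3286×24) = 0.3286, so λ = 0.3286/5.114 = 0.06425 per s.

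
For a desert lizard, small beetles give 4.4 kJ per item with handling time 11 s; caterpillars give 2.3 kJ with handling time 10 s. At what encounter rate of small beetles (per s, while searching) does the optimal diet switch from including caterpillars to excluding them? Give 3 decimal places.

0.123 per s

The zero-one rule: include caterpillars iff E₂/h₂ > λE₁/(1+λh₁). Equality gives the switch point.
λE₁h₂ = E₂ + λE₂h₁ ⇒ λ = E₂/(E₁h₂ − E₂h₁) = 2.3/(44 − 25.3) = 0.123 per s.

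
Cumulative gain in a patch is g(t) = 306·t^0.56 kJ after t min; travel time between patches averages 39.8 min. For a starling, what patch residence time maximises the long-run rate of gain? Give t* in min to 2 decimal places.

By the marginal value theorem, leave when the instantaneous gain rate g'(t) equals the habitat-wide average g(t)/(T + t).
g'(t) = 0.56·306·t^-0.44. Setting 0.56·306·t^-0.44 = 306·t^0.56/(39.8+t) gives 0.56(39.8+t) = t, so 0.44·t = 0.56×39.8.
t* = 0.56×39.8/0.44 = 50.65 min.

50.65 min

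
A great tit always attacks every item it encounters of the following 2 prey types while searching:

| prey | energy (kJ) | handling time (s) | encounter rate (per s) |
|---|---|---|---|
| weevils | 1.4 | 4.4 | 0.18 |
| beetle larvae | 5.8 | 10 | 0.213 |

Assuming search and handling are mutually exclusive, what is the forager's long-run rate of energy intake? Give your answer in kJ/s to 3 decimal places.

0.379 kJ/s

R = Σλ_iE_i / (1 + Σλ_ih_i)
Numerator: 0.18×1.4 + 0.213×5.8 = 1.487
Denominator: 1 + 0.18×4.4 + 0.213×10 = 3.922
R = 1.487/3.922 = 0.3792 kJ/s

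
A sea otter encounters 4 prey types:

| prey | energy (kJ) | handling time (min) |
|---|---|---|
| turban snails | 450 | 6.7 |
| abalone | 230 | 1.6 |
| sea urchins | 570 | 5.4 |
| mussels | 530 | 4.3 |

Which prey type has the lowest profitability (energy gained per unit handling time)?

turban snails

In descending order of E/h:
abalone: 230/1.6 = 144 kJ/min
mussels: 530/4.3 = 123 kJ/min
sea urchins: 570/5.4 = 106 kJ/min
turban snails: 450/6.7 = 67.2 kJ/min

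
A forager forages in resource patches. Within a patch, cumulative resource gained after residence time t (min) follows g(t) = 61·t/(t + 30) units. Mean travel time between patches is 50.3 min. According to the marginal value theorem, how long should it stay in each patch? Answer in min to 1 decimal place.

38.8 min

By the marginal value theorem, leave when the instantaneous gain rate g'(t) equals the habitat-wide average g(t)/(T + t).
g'(t) = 61·30/(t + 30)². Setting 61·30/(t+30)² = 61t/[(t+30)(50.3+t)] gives 30(50.3+t) = t(t+30), so t² = 30×50.3 = 1509.
t* = √1509 = 38.85 min.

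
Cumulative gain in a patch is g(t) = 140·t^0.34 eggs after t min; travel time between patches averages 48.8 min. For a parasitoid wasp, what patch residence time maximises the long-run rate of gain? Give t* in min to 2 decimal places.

By the marginal value theorem, leave when the instantaneous gain rate g'(t) equals the habitat-wide average g(t)/(T + t).
g'(t) = 0.34·140·t^-0.66. Setting 0.34·140·t^-0.66 = 140·t^0.34/(48.8+t) gives 0.34(48.8+t) = t, so 0.66·t = 0.34×48.8.
t* = 0.34×48.8/0.66 = 25.14 min.

25.14 min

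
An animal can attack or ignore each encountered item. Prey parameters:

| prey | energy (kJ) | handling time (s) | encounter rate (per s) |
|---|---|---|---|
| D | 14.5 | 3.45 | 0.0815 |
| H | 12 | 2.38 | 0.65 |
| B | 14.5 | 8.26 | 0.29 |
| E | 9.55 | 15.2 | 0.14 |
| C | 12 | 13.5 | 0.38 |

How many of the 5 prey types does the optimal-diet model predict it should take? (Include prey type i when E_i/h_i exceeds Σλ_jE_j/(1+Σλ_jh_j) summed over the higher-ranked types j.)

2

E/h in descending order: H 5.04, D 4.2, B 1.76, C 0.889, E 0.628 kJ/s. The optimal diet is the largest prefix of this list for which every included type satisfies E_i/h_i > R on the types above it.
Rate on top 1: 3.062. D: 4.2 > 3.062 → include.
Rate on top 2: 3.176. B: 1.76 < 3.176 → exclude; stop.
Optimal diet: H, D — 2 of 5 types.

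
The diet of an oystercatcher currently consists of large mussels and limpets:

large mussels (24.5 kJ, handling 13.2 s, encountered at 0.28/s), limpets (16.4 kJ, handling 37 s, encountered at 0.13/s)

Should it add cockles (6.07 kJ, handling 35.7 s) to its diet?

No

On large mussels and limpets alone, R = ΣλE/(1+Σλh) = 8.992/9.506 = 0.9459 kJ/s.
Profitability of cockles: 6.07/35.7 = 0.17 kJ/s.
Since 0.17 < R, time spent handling cockles is better spent searching.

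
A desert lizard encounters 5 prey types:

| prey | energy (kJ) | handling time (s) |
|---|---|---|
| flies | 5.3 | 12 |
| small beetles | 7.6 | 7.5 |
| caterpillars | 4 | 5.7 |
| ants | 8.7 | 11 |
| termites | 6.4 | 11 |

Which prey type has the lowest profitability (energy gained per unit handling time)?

Profitability E/h (kJ/s): flies = 5.3/12 = 0.442, small beetles = 7.6/7.5 = 1.01, caterpillars = 4/5.7 = 0.702, ants = 8.7/11 = 0.791, termites = 6.4/11 = 0.582.
Ranked: small beetles > ants > caterpillars > termites > flies.

flies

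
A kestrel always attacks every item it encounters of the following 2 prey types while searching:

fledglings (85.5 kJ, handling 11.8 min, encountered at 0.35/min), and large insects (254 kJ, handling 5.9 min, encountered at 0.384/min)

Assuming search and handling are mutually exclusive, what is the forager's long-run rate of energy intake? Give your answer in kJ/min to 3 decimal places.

17.235 kJ/min

R = Σλ_iE_i / (1 + Σλ_ih_i)
Numerator: 0.35×85.5 + 0.384×254 = 127.5
Denominator: 1 + 0.35×11.8 + 0.384×5.9 = 7.396
R = 127.5/7.396 = 17.23 kJ/min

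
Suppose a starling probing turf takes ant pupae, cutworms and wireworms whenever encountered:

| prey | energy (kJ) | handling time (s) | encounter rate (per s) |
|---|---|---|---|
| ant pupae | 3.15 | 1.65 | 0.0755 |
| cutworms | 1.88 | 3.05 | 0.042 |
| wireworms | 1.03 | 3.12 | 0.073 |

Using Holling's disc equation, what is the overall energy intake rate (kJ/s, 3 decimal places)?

0.265 kJ/s

R = (0.0755×3.15 + 0.042×1.88 + 0.073×1.03) / (1 + 0.0755×1.65 + 0.042×3.05 + 0.073×3.12) = 0.392/1.48 = 0.2648 kJ/s.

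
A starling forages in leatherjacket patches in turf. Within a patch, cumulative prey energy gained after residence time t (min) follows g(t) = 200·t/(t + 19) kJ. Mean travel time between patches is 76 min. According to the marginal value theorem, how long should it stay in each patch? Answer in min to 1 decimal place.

Maximise g(t)/(T+t): set derivative to zero → g'(t)(T+t) = g(t).
g'(t) = 200·19/(t + 19)². Setting 200·19/(t+19)² = 200t/[(t+19)(76+t)] gives 19(76+t) = t(t+19), so t² = 19×76 = 1444.
t* = √1444 = 38 min.

38.0 min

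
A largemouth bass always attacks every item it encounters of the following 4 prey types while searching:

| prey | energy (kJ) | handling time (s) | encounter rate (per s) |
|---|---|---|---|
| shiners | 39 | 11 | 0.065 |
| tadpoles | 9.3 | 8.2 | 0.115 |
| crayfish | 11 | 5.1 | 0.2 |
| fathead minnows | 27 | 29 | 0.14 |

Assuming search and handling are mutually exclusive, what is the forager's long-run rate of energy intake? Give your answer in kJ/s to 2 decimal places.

Energy encountered per unit search time: 0.065×39 + 0.115×9.3 + 0.2×11 + 0.14×27 = 9.585 kJ/s.
Handling time per unit search time: 0.065×11 + 0.115×8.2 + 0.2×5.1 + 0.14×29 = 6.738.
Rate = 9.585/(1 + 6.738) = 1.239 kJ/s.

1.24 kJ/s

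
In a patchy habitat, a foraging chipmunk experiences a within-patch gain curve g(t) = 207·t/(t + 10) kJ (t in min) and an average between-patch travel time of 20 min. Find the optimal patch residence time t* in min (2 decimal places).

By the marginal value theorem, leave when the instantaneous gain rate g'(t) equals the habitat-wide average g(t)/(T + t).
g'(t) = 207·10/(t + 10)². Setting 207·10/(t+10)² = 207t/[(t+10)(20+t)] gives 10(20+t) = t(t+10), so t² = 10×20 = 200.
t* = √200 = 14.14 min.

14.14 min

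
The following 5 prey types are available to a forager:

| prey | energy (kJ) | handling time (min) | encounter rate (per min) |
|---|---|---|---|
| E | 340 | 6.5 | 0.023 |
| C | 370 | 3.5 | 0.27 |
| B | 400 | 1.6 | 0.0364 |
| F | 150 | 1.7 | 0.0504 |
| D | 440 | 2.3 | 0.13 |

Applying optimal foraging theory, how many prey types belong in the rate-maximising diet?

4

Rank by E/h (kJ/min): B 250, D 191, C 106, F 88.2, E 52.3. Include each in turn until the next type's E/h falls below the running intake rate.
Rate on top 1: 13.76. D: 191 > 13.76 → include.
Rate on top 2: 52.87. C: 106 > 52.87 → include.
Rate on top 3: 74.56. F: 88.2 > 74.56 → include.
Rate on top 4: 75.05. E: 52.3 < 75.05 → exclude; stop.
Optimal diet: B, D, C, F — 4 of 5 types.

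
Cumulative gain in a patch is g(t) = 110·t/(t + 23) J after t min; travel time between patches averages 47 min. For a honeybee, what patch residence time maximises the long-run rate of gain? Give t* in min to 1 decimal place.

32.9 min

By the marginal value theorem, leave when the instantaneous gain rate g'(t) equals the habitat-wide average g(t)/(T + t).
g'(t) = 110·23/(t + 23)². Setting 110·23/(t+23)² = 110t/[(t+23)(47+t)] gives 23(47+t) = t(t+23), so t² = 23×47 = 1081.
t* = √1081 = 32.88 min.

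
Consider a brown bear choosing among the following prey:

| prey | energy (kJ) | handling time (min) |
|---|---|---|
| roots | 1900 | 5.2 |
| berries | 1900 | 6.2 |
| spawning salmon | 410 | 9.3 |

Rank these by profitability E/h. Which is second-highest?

In descending order of E/h:
roots: 1900/5.2 = 365 kJ/min
berries: 1900/6.2 = 306 kJ/min
spawning salmon: 410/9.3 = 44.1 kJ/min

berries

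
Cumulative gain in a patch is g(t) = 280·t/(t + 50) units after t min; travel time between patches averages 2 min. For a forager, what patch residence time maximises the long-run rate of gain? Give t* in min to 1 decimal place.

10.0 min

Maximise g(t)/(T+t): set derivative to zero → g'(t)(T+t) = g(t).
g'(t) = 280·50/(t + 50)². Setting 280·50/(t+50)² = 280t/[(t+50)(2+t)] gives 50(2+t) = t(t+50), so t² = 50×2 = 100.
t* = √100 = 10 min.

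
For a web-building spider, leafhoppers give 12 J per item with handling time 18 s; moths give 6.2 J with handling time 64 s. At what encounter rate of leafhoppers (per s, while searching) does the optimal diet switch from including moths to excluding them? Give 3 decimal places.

0.009 per s

The zero-one rule: include moths iff E₂/h₂ > λE₁/(1+λh₁). Equality gives the switch point.
λE₁h₂ = E₂ + λE₂h₁ ⇒ λ = E₂/(E₁h₂ − E₂h₁) = 6.2/(768 − 111.6) = 0.009445 per s.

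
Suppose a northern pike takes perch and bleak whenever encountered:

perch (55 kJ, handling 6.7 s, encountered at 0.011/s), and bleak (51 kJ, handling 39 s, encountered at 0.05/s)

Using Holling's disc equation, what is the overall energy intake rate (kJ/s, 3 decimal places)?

1.043 kJ/s

Energy encountered per unit search time: 0.011×55 + 0.05×51 = 3.155 kJ/s.
Handling time per unit search time: 0.011×6.7 + 0.05×39 = 2.024.
Rate = 3.155/(1 + 2.024) = 1.043 kJ/s.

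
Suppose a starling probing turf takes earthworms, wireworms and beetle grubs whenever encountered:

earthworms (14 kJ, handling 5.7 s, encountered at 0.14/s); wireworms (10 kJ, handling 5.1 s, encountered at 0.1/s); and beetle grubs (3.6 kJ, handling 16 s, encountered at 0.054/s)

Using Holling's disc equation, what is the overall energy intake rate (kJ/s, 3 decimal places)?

R = (0.14×14 + 0.1×10 + 0.054×3.6) / (1 + 0.14×5.7 + 0.1×5.1 + 0.054×16) = 3.154/3.172 = 0.9945 kJ/s.

0.994 kJ/s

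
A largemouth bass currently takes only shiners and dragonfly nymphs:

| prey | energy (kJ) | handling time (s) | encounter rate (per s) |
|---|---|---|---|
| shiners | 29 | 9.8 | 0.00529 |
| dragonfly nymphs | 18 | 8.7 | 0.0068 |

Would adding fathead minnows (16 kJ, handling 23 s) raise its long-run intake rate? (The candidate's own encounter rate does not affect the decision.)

Yes

Current rate: (0.00529×29 + 0.0068×18)/(1 + 0.00529×9.8 + 0.0068×8.7) = 0.2483 kJ/s.
Profitability of fathead minnows: 16/23 = 0.6957 kJ/s.
0.6957 > 0.2483, so adding fathead minnows raises the average — include it.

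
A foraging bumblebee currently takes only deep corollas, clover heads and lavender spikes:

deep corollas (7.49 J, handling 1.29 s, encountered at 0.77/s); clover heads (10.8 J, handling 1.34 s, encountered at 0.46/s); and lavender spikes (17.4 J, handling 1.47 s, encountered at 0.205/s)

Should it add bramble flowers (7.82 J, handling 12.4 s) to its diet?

No

Current rate: (0.77×7.49 + 0.46×10.8 + 0.205×17.4)/(1 + 0.77×1.29 + 0.46×1.34 + 0.205×1.47) = 4.913 J/s.
bramble flowers: E/h = 7.82/12.4 = 0.6306 J/s.
0.6306 < 4.913, so adding bramble flowers would lower the average — exclude it.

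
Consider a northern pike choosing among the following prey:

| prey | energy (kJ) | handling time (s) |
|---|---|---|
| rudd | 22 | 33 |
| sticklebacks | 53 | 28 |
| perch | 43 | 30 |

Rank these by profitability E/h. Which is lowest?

rudd

In descending order of E/h:
sticklebacks: 53/28 = 1.89 kJ/s
perch: 43/30 = 1.43 kJ/s
rudd: 22/33 = 0.667 kJ/s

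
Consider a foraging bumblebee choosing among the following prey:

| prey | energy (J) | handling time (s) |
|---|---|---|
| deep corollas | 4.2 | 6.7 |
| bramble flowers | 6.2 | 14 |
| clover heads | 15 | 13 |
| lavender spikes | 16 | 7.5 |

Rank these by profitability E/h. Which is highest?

Profitability E/h (J/s): deep corollas = 4.2/6.7 = 0.627, bramble flowers = 6.2/14 = 0.443, clover heads = 15/13 = 1.15, lavender spikes = 16/7.5 = 2.13.
Ranked: lavender spikes > clover heads > deep corollas > bramble flowers.

lavender spikes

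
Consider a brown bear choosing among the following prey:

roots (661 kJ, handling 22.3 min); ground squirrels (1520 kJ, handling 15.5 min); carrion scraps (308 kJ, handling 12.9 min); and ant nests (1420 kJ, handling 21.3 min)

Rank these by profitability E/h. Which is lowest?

In descending order of E/h:
ground squirrels: 1520/15.5 = 98.1 kJ/min
ant nests: 1420/21.3 = 66.7 kJ/min
roots: 661/22.3 = 29.6 kJ/min
carrion scraps: 308/12.9 = 23.9 kJ/min

carrion scraps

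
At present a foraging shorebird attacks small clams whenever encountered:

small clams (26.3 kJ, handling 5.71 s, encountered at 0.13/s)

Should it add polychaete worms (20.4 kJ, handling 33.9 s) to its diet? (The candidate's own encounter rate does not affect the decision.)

Current rate: (0.13×26.3)/(1 + 0.13×5.71) = 1.962 kJ/s.
polychaete worms: E/h = 20.4/33.9 = 0.6018 kJ/s.
Since 0.6018 < R, time spent handling polychaete worms is better spent searching.

No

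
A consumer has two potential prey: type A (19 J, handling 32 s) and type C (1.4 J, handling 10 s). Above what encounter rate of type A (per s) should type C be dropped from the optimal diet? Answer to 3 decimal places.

0.010 per s

At the threshold, the rate on type A alone equals the profitability of type C: λ·19/(1 + λ·32) = 1.4/10 = 0.14.
Rearranging, λ(19 − 0.14×32) = 0.14, so λ = 0.14/14.52 = 0.009642 per s.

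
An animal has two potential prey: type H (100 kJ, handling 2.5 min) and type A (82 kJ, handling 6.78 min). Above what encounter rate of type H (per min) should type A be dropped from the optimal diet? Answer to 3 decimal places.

0.173 per min

The zero-one rule: include type A iff E₂/h₂ > λE₁/(1+λh₁). Equality gives the switch point.
λE₁h₂ = E₂ + λE₂h₁ ⇒ λ = E₂/(E₁h₂ − E₂h₁) = 82/(678 − 205) = 0.1734 per min.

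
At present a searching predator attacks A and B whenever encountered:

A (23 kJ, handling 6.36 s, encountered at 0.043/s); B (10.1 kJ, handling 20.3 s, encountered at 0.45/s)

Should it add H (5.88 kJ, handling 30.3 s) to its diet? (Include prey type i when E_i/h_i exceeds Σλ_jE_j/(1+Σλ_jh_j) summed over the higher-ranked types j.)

No

On A and B alone, R = ΣλE/(1+Σλh) = 5.534/10.41 = 0.5317 kJ/s.
H: E/h = 5.88/30.3 = 0.1941 kJ/s.
0.1941 < 0.5317, so adding H would lower the average — exclude it.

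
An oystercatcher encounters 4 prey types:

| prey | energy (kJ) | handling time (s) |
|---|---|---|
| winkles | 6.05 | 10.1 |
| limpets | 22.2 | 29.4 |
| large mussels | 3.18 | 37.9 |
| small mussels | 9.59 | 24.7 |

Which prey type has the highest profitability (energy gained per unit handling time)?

Profitability E/h (kJ/s): winkles = 6.05/10.1 = 0.599, limpets = 22.2/29.4 = 0.755, large mussels = 3.18/37.9 = 0.0839, small mussels = 9.59/24.7 = 0.388.
Ranked: limpets > winkles > small mussels > large mussels.

limpets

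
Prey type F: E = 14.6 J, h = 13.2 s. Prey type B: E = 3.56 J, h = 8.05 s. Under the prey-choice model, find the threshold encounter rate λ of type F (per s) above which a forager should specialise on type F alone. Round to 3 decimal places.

At the threshold, the rate on type F alone equals the profitability of type B: λ·14.6/(1 + λ·13.2) = 3.56/8.05 = 0.4422.
Rearranging, λ(14.6 − 0.4422×13.2) = 0.4422, so λ = 0.4422/8.762 = 0.05047 per s.

0.050 per s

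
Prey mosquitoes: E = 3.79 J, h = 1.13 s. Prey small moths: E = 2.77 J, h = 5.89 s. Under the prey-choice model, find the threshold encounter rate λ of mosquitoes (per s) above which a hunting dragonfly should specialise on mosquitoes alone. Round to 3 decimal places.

Drop small moths once their profitability E₂/h₂ falls below the rate achievable on mosquitoes alone: E₂/h₂ = λE₁/(1 + λh₁).
Solve for λ: λE₁h₂ = E₂(1 + λh₁) → λ(E₁h₂ − E₂h₁) = E₂ → λ = E₂/(E₁h₂ − E₂h₁).
λ = 2.77/(3.79×5.89 − 2.77×1.13) = 2.77/19.19 = 0.1443 per s.

0.144 per s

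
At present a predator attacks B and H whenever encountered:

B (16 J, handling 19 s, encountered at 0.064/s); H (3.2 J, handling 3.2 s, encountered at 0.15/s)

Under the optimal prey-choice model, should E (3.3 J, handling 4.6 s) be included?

On B and H alone, R = ΣλE/(1+Σλh) = 1.504/2.696 = 0.5579 J/s.
E: E/h = 3.3/4.6 = 0.7174 J/s.
0.7174 > 0.5579, so adding E raises the average — include it.

Yes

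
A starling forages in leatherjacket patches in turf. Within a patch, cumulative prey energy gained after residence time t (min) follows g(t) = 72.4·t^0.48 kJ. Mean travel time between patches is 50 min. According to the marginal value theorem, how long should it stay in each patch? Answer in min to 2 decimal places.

Optimal t* satisfies g'(t*) = g(t*)/(T + t*).
g'(t) = 0.48·72.4·t^-0.52. Setting 0.48·72.4·t^-0.52 = 72.4·t^0.48/(50+t) gives 0.48(50+t) = t, so 0.52·t = 0.48×50.
t* = 0.48×50/0.52 = 46.15 min.

46.15 min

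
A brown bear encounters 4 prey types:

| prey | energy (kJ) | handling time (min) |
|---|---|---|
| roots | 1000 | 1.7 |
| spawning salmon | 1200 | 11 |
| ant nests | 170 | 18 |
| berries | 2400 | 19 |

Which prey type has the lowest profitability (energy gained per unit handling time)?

ant nests

In descending order of E/h:
roots: 1000/1.7 = 588 kJ/min
berries: 2400/19 = 126 kJ/min
spawning salmon: 1200/11 = 109 kJ/min
ant nests: 170/18 = 9.44 kJ/min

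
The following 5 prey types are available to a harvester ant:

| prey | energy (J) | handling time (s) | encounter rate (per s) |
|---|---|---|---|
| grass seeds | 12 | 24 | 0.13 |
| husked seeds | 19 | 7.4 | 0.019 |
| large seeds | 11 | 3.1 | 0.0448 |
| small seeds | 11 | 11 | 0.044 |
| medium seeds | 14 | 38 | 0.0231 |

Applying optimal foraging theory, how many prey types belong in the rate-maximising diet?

3

Profitabilities (E/h, J/s): large seeds 3.55, husked seeds 2.57, small seeds 1, grass seeds 0.5, medium seeds 0.368. Add prey in this order while the next type's profitability exceeds the intake rate on those already taken.
Rate on top 1: 0.4327. husked seeds: 2.57 > 0.4327 → include.
Rate on top 2: 0.6673. small seeds: 1 > 0.6673 → include.
Rate on top 3: 0.7586. grass seeds: 0.5 < 0.7586 → exclude; stop.
Optimal diet: large seeds, husked seeds, small seeds — 3 of 5 types.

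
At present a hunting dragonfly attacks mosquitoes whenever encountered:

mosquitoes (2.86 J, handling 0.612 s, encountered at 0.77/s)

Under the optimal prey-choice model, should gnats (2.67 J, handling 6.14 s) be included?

No

Current rate: (0.77×2.86)/(1 + 0.77×0.612) = 1.497 J/s.
Profitability of gnats: 2.67/6.14 = 0.4349 J/s.
Since 0.4349 < R, time spent handling gnats is better spent searching.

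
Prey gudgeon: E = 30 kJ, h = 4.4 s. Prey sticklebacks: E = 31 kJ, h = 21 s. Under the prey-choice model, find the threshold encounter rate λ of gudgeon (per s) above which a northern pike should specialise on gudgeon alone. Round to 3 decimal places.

0.063 per s

At the threshold, the rate on gudgeon alone equals the profitability of sticklebacks: λ·30/(1 + λ·4.4) = 31/21 = 1.476.
Rearranging, λ(30 − 1.476×4.4) = 1.476, so λ = 1.476/23.5 = 0.0628 per s.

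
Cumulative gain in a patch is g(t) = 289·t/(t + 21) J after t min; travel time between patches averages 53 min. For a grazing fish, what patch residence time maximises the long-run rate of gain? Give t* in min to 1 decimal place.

Optimal t* satisfies g'(t*) = g(t*)/(T + t*).
g'(t) = 289·21/(t + 21)². Setting 289·21/(t+21)² = 289t/[(t+21)(53+t)] gives 21(53+t) = t(t+21), so t² = 21×53 = 1113.
t* = √1113 = 33.36 min.

33.4 min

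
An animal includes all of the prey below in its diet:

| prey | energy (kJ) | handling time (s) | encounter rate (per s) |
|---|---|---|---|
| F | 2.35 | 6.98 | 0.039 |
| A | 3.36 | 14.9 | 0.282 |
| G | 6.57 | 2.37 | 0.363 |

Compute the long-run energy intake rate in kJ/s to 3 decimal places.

R = (0.039×2.35 + 0.282×3.36 + 0.363×6.57) / (1 + 0.039×6.98 + 0.282×14.9 + 0.363×2.37) = 3.424/6.334 = 0.5406 kJ/s.

0.541 kJ/s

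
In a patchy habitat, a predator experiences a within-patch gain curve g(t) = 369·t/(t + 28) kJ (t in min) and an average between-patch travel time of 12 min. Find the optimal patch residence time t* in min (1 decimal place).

By the marginal value theorem, leave when the instantaneous gain rate g'(t) equals the habitat-wide average g(t)/(T + t).
g'(t) = 369·28/(t + 28)². Setting 369·28/(t+28)² = 369t/[(t+28)(12+t)] gives 28(12+t) = t(t+28), so t² = 28×12 = 336.
t* = √336 = 18.33 min.

18.3 min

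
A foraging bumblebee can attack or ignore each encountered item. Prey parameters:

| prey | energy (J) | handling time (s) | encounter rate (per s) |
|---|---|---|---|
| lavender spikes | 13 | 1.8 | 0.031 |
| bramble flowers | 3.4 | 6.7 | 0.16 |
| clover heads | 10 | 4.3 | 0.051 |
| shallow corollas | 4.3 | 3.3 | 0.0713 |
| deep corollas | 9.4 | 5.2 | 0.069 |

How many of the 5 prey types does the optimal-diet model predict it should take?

4

Rank by E/h (J/s): lavender spikes 7.22, clover heads 2.33, deep corollas 1.81, shallow corollas 1.3, bramble flowers 0.507. Include each in turn until the next type's E/h falls below the running intake rate.
Rate on top 1: 0.3817. clover heads: 2.33 > 0.3817 → include.
Rate on top 2: 0.716. deep corollas: 1.81 > 0.716 → include.
Rate on top 3: 0.9558. shallow corollas: 1.3 > 0.9558 → include.
Rate on top 4: 0.9995. bramble flowers: 0.507 < 0.9995 → exclude; stop.
Optimal diet: lavender spikes, clover heads, deep corollas, shallow corollas — 4 of 5 types.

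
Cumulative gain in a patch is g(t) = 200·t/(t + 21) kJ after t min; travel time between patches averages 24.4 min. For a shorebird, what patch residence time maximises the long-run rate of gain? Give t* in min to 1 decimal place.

Maximise g(t)/(T+t): set derivative to zero → g'(t)(T+t) = g(t).
g'(t) = 200·21/(t + 21)². Setting 200·21/(t+21)² = 200t/[(t+21)(24.4+t)] gives 21(24.4+t) = t(t+21), so t² = 21×24.4 = 512.4.
t* = √512.4 = 22.64 min.

22.6 min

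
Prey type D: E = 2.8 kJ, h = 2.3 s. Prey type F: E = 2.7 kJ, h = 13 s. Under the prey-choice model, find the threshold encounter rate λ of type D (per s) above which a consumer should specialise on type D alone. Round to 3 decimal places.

At the threshold, the rate on type D alone equals the profitability of type F: λ·2.8/(1 + λ·2.3) = 2.7/13 = 0.2077.
Rearranging, λ(2.8 − 0.2077×2.3) = 0.2077, so λ = 0.2077/2.322 = 0.08943 per s.

0.089 per s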